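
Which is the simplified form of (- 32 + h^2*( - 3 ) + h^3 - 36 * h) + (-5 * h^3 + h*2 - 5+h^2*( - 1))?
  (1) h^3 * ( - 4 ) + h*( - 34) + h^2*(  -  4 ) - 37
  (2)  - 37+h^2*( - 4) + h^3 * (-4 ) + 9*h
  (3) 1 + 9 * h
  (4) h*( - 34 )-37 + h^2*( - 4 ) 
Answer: 1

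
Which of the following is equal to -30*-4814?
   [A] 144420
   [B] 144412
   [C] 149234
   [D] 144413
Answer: A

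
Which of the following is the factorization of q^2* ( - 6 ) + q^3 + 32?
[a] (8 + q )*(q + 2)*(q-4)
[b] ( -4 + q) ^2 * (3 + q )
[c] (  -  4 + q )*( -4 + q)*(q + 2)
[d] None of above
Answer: c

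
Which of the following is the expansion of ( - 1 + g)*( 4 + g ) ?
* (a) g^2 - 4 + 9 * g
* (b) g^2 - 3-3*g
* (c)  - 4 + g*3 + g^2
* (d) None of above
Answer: c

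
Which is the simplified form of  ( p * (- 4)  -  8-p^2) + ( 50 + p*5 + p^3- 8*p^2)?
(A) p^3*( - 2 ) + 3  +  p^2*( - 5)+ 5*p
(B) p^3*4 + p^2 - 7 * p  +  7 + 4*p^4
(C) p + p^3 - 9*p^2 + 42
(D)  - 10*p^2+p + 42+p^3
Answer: C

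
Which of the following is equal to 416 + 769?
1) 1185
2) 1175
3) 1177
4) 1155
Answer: 1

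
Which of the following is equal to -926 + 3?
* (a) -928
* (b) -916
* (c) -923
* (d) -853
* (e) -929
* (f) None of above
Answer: c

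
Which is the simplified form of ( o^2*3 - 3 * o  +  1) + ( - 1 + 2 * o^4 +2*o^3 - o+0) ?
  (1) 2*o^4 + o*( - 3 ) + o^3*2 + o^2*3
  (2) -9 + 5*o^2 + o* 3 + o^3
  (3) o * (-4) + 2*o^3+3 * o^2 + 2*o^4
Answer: 3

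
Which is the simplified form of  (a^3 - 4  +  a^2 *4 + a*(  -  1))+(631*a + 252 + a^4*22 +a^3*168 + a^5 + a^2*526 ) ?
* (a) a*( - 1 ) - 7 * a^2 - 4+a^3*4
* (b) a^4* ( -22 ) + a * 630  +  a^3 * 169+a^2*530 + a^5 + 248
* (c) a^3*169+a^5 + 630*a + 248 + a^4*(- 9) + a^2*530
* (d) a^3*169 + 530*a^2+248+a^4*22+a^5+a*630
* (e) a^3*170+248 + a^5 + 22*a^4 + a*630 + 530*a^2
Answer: d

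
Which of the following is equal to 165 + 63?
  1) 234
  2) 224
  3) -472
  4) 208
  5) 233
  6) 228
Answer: 6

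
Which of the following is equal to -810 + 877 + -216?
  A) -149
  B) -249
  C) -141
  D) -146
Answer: A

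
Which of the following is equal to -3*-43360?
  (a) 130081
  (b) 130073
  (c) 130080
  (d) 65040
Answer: c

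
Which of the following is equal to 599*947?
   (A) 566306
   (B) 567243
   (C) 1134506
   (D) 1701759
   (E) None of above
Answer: E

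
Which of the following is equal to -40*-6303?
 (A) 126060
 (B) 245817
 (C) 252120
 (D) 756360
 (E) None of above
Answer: C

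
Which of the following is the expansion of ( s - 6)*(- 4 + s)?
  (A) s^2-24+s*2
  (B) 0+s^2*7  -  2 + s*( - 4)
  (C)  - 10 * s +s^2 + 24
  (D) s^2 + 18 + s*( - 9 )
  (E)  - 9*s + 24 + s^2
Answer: C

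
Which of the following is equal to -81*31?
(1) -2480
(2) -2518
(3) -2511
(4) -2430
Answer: 3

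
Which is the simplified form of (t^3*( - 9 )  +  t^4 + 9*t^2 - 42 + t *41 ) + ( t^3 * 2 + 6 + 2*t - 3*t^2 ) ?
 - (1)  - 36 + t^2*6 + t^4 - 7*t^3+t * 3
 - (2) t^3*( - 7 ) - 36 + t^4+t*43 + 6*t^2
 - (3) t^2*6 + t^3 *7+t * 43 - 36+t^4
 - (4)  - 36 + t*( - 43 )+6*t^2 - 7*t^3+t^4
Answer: 2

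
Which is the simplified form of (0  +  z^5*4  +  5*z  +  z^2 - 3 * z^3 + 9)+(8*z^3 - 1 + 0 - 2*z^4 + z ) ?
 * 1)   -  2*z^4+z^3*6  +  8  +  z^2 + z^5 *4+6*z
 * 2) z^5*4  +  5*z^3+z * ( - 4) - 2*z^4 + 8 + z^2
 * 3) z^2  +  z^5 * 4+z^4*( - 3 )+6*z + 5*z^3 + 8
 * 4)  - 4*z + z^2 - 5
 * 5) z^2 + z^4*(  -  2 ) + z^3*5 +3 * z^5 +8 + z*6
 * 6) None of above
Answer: 6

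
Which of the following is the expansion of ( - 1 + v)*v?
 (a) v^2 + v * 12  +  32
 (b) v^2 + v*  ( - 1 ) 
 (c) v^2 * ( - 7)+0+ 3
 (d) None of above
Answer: b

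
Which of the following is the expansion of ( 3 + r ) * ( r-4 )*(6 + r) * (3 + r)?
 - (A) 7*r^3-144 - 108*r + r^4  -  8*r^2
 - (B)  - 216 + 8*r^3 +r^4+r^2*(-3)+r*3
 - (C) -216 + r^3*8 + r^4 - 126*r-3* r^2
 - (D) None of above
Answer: C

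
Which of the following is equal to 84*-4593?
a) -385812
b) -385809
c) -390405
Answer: a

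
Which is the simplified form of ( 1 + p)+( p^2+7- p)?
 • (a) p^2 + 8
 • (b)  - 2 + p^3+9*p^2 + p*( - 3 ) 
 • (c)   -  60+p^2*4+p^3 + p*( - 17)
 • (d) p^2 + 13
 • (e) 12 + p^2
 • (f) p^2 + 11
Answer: a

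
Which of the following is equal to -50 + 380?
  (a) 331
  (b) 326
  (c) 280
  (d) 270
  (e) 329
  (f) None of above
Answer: f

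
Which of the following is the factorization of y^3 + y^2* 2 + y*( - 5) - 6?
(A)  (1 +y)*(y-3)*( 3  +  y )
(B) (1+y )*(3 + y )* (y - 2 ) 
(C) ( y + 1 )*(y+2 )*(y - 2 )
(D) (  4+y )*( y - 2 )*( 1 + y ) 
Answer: B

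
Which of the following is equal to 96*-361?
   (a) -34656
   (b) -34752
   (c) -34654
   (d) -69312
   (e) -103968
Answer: a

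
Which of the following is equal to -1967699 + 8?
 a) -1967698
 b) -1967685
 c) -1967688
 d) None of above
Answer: d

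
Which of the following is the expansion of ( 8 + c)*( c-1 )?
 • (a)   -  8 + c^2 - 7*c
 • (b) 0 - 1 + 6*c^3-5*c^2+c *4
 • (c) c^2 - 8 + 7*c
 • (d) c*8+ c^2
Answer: c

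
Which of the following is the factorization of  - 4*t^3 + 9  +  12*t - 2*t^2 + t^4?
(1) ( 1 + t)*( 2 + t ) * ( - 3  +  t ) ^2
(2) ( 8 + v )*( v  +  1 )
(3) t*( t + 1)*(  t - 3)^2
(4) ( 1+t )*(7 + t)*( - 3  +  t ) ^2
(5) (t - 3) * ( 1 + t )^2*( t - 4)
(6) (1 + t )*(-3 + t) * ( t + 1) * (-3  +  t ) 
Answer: 6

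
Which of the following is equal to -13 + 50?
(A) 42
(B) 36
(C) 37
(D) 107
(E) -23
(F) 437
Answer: C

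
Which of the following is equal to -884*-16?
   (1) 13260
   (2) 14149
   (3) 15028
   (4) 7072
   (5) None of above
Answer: 5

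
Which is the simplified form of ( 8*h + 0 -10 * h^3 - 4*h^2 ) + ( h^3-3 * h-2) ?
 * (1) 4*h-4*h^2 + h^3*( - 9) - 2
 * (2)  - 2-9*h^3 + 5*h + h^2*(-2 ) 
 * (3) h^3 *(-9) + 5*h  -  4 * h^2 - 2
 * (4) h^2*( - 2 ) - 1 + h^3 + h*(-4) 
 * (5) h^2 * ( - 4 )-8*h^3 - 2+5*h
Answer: 3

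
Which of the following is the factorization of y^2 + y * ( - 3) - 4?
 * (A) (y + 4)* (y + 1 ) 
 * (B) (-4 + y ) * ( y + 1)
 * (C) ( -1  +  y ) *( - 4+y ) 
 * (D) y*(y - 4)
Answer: B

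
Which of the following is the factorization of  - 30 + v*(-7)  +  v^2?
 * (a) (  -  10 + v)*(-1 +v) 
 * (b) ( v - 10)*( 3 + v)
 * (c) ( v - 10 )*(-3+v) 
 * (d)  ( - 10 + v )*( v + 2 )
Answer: b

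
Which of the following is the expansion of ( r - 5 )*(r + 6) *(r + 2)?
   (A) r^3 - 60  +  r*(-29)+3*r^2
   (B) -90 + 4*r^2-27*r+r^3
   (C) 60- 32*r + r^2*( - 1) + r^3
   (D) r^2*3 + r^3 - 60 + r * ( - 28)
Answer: D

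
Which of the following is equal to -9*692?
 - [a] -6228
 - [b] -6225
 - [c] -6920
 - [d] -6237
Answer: a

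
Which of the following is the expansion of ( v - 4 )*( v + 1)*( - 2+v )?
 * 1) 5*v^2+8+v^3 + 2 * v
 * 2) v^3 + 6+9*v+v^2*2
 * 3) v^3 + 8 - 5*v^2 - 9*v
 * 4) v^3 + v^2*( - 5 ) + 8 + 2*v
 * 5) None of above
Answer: 4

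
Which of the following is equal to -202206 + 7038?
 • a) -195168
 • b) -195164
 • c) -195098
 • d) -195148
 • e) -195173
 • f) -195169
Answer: a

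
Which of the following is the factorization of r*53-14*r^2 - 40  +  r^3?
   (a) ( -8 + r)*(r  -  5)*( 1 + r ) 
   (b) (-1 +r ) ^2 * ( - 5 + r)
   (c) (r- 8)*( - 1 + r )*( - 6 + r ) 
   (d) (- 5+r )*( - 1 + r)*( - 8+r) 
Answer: d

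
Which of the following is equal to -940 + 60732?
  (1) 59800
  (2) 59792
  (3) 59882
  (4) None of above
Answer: 2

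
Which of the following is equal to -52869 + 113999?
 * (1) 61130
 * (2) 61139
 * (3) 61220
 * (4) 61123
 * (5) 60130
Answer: 1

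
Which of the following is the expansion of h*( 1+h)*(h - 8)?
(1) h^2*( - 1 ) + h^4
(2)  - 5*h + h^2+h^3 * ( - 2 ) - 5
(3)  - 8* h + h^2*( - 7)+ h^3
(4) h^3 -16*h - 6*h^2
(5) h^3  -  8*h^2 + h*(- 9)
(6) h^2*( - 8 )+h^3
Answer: 3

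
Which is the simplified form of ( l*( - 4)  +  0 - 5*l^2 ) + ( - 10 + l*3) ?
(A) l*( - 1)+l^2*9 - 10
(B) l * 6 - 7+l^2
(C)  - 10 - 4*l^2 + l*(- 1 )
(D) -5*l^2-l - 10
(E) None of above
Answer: D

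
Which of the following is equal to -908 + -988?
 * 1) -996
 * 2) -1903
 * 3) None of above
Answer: 3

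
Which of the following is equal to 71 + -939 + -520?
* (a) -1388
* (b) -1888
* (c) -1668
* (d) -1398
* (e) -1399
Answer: a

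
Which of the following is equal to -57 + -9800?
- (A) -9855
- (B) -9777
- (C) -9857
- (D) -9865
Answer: C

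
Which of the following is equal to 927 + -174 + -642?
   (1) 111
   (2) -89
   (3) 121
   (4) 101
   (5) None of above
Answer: 1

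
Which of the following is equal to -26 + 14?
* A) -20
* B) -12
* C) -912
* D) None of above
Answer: B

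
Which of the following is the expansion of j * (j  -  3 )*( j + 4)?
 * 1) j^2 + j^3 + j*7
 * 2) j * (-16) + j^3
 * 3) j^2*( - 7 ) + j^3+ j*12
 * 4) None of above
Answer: 4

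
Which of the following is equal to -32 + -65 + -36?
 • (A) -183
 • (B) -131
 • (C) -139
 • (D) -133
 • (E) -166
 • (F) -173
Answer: D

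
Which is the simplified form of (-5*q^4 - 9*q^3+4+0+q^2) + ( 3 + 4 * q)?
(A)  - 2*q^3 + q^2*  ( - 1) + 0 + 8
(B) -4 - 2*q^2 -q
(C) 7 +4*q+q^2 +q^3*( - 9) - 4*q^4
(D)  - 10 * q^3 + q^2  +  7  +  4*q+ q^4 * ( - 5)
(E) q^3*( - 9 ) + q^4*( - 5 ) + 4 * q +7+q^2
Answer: E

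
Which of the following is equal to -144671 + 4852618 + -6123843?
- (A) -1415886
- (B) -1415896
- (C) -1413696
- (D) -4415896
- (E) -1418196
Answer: B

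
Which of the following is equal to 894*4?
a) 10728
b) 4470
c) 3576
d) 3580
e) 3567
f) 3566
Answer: c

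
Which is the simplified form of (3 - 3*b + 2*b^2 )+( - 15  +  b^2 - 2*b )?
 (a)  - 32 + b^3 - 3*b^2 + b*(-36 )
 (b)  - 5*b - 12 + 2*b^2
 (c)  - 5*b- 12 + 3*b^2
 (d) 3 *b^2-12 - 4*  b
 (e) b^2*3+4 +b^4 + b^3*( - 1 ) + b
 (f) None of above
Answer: c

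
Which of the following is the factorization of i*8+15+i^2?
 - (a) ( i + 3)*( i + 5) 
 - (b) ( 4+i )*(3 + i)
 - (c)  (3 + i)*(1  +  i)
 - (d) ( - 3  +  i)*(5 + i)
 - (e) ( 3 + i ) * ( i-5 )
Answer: a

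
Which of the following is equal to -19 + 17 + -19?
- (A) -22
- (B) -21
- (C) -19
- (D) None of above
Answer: B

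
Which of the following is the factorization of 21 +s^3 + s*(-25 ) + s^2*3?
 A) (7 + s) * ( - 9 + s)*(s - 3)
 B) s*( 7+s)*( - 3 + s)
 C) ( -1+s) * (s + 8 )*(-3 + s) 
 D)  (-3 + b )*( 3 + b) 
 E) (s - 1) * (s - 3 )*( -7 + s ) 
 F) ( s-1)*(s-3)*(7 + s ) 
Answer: F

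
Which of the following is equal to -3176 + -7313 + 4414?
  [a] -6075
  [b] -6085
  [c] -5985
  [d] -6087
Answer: a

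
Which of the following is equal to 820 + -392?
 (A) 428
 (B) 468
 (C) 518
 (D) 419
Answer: A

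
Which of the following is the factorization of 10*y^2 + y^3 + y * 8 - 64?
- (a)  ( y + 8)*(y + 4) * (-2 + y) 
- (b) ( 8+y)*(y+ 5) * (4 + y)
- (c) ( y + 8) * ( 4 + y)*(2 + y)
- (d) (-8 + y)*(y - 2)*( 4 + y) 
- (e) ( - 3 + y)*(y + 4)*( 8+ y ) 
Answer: a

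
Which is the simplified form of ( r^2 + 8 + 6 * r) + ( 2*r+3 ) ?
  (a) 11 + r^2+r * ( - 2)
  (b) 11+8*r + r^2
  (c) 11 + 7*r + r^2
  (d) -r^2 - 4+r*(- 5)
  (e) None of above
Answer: b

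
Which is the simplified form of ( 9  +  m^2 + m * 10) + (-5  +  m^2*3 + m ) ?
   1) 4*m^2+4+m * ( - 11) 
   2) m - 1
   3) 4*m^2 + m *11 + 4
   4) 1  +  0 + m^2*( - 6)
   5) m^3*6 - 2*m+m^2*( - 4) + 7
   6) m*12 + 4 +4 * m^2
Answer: 3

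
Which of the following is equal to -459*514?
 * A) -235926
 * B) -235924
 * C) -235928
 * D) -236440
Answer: A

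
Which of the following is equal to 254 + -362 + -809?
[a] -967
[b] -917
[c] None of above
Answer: b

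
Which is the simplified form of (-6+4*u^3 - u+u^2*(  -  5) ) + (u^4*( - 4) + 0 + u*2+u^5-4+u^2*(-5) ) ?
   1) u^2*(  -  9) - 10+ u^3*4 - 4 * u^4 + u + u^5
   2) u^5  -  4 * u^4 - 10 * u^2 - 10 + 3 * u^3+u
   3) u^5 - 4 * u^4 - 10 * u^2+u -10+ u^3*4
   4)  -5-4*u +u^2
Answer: 3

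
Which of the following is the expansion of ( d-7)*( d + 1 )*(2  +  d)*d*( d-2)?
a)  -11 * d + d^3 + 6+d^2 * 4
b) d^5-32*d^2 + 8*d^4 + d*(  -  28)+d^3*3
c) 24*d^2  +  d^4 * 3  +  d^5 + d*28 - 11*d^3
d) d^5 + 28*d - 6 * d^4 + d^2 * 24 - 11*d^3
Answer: d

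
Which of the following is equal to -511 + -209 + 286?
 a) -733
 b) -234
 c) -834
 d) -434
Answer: d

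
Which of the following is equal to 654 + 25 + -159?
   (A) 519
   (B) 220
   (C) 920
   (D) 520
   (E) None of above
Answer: D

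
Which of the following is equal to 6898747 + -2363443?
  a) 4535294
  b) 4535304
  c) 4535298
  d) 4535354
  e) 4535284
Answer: b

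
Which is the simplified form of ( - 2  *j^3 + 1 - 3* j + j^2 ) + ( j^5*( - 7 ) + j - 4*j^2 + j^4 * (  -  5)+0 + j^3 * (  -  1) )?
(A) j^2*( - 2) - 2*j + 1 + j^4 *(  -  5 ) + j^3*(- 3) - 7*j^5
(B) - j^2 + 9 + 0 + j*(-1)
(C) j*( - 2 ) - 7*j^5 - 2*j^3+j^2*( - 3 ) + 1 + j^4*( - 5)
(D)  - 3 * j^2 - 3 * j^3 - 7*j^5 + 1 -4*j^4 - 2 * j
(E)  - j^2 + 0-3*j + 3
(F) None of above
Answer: F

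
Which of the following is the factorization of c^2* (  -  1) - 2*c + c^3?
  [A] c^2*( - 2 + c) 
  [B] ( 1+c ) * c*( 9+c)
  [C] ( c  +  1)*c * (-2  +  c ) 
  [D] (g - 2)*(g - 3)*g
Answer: C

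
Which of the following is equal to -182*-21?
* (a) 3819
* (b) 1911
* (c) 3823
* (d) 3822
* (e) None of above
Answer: d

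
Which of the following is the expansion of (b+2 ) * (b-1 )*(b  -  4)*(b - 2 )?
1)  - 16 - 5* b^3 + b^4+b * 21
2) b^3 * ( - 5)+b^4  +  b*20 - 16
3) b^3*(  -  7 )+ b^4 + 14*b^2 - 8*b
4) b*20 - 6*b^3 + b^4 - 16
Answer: 2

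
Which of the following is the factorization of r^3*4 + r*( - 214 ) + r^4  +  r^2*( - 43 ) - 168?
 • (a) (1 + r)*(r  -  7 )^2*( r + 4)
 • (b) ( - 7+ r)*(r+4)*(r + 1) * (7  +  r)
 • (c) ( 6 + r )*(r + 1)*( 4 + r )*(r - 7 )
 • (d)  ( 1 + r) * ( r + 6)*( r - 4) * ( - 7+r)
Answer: c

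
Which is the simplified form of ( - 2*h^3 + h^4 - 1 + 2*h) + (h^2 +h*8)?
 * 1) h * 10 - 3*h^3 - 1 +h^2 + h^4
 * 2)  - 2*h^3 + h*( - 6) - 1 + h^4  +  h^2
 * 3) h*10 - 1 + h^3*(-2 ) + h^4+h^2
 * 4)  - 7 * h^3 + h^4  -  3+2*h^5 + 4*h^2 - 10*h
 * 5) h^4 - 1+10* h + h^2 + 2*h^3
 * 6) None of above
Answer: 3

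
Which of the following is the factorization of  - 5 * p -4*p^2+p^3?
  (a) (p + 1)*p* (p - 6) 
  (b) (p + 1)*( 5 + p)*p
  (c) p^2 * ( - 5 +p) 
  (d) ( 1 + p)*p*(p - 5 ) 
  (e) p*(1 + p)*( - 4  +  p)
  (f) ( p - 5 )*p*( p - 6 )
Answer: d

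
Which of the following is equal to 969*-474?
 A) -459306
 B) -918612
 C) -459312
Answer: A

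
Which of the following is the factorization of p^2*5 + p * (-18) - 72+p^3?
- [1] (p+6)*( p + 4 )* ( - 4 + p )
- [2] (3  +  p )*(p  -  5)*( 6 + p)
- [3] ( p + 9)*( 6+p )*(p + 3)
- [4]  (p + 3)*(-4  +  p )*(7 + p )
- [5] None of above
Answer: 5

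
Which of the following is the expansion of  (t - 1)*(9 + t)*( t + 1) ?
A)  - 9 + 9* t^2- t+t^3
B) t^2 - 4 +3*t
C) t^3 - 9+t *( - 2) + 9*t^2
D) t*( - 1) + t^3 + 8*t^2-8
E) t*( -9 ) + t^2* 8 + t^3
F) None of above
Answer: A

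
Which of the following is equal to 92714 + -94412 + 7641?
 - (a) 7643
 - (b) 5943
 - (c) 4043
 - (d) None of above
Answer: b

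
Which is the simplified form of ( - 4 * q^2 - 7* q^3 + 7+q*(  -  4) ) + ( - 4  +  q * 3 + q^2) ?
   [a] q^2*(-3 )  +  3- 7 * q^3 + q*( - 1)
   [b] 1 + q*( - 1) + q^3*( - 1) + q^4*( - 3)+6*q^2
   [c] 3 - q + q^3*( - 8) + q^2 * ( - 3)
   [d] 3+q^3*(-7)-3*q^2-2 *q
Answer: a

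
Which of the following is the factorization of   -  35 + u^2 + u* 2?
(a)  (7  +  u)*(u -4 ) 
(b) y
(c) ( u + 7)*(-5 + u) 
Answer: c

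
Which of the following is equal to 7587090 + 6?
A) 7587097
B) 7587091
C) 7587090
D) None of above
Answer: D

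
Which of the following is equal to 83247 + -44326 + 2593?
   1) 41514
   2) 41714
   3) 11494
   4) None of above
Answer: 1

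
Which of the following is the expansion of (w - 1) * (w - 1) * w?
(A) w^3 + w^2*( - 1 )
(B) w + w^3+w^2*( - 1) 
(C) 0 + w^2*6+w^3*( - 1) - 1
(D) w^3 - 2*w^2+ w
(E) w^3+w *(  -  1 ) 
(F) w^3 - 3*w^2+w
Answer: D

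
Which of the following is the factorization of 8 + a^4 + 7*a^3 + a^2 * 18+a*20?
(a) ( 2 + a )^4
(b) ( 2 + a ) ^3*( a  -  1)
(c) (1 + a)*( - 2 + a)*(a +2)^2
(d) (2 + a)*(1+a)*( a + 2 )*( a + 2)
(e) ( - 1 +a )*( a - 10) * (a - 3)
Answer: d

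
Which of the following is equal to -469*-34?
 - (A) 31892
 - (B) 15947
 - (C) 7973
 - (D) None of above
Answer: D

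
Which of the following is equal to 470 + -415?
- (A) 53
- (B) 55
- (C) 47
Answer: B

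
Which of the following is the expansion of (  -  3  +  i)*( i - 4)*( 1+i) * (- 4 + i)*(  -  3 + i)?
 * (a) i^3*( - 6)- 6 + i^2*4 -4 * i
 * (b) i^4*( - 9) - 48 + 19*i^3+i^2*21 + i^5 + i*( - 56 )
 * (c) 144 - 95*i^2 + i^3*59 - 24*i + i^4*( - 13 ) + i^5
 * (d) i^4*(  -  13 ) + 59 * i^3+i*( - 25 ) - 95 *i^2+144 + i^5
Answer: c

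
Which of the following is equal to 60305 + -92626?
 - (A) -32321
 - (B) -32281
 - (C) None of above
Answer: A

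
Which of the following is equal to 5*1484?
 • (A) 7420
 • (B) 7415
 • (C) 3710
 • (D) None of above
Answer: A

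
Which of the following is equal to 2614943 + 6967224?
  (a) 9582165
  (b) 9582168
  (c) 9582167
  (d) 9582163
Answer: c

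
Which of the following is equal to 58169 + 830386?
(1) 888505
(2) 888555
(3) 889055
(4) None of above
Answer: 2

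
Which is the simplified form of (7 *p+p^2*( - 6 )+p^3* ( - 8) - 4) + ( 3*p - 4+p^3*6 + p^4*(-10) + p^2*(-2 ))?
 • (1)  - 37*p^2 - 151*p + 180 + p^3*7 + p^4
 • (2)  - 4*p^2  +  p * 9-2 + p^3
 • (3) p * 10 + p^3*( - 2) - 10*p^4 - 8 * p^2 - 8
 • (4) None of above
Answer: 3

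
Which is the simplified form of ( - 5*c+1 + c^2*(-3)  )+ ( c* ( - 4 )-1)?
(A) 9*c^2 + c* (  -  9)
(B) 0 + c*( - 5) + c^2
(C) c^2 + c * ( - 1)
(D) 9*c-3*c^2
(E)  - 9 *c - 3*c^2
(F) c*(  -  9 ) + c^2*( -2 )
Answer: E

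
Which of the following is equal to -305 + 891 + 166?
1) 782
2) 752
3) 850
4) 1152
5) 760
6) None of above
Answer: 2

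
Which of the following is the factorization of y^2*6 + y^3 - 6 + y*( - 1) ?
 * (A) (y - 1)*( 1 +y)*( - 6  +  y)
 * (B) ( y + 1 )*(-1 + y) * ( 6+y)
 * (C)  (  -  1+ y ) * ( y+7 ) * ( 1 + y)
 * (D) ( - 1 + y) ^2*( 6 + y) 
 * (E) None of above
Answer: B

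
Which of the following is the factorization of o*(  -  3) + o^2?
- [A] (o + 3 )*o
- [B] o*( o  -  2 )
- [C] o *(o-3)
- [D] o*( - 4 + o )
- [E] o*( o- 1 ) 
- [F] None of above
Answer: C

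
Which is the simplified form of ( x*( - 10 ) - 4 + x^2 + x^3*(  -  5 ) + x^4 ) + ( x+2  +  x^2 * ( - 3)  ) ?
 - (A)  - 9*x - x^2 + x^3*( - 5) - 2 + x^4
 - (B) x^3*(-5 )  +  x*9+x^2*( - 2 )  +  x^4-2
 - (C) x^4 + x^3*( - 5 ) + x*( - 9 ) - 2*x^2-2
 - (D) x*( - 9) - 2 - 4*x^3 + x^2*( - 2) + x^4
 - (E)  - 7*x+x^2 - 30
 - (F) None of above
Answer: C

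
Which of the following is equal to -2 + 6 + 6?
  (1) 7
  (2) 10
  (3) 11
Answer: 2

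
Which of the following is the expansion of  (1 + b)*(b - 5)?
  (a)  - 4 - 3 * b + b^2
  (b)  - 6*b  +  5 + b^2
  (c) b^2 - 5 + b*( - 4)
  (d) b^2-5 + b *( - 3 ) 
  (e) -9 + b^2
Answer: c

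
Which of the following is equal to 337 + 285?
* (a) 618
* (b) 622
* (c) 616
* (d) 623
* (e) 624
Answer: b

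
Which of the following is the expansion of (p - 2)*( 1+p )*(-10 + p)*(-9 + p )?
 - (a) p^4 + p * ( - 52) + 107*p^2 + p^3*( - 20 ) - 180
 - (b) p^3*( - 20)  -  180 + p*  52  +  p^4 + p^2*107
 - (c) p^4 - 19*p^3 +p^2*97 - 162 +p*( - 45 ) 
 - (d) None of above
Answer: a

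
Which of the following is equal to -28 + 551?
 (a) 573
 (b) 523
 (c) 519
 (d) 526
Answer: b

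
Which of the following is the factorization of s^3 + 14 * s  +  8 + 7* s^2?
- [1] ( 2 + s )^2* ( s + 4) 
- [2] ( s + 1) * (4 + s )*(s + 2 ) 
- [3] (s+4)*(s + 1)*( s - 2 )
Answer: 2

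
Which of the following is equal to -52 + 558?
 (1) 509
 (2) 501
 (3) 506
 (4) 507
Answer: 3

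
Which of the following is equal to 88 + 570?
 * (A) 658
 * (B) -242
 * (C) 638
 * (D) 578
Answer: A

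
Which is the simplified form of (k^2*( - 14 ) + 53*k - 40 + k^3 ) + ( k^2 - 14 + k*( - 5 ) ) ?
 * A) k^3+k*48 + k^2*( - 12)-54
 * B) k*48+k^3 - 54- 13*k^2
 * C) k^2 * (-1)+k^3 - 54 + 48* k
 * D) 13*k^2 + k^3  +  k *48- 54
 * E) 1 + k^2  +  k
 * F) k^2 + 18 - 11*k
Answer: B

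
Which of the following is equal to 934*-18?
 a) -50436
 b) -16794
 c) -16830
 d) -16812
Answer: d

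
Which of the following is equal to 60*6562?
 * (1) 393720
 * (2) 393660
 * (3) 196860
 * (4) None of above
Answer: 1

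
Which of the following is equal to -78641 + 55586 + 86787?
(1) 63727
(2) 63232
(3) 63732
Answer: 3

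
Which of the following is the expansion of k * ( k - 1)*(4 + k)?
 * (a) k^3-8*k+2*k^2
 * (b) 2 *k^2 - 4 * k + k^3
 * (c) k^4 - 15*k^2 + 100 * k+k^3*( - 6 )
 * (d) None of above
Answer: d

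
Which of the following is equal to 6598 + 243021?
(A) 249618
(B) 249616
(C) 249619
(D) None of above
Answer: C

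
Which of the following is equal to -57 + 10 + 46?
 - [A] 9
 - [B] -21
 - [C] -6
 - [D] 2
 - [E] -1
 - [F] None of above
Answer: E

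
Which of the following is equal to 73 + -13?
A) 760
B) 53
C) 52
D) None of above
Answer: D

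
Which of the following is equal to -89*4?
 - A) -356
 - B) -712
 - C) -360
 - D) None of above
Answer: A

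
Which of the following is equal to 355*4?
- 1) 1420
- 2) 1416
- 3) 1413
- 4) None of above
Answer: 1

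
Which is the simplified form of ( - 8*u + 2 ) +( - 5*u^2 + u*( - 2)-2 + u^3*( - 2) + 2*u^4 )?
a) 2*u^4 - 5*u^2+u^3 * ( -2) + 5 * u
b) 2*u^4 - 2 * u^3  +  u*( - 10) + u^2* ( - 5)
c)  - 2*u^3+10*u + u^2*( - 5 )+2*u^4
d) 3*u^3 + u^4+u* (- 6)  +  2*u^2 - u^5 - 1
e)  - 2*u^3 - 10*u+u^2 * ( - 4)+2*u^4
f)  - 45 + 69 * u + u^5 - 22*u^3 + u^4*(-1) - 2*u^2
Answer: b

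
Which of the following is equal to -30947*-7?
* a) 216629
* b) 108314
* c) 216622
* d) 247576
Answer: a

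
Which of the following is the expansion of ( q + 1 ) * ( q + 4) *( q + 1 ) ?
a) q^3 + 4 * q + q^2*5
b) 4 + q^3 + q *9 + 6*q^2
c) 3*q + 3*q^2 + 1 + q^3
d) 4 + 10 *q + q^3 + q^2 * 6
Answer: b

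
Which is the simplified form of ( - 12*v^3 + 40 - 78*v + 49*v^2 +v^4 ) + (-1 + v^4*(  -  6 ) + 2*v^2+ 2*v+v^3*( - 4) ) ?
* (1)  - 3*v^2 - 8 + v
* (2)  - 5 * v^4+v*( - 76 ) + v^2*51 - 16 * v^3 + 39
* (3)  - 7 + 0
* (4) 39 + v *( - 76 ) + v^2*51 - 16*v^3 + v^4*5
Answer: 2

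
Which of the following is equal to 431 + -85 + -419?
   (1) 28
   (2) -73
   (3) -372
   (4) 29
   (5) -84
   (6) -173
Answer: 2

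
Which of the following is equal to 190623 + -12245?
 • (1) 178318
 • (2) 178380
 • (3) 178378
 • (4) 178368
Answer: 3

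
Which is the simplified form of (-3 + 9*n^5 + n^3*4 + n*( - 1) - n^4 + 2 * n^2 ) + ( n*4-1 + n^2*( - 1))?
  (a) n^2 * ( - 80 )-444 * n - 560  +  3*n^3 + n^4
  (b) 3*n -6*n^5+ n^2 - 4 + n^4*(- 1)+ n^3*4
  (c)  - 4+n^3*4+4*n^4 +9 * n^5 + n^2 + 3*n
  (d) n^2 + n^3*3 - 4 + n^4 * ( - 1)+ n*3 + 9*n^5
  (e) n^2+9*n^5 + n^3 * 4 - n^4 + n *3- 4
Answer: e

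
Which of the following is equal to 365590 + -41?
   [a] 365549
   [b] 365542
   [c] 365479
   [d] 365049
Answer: a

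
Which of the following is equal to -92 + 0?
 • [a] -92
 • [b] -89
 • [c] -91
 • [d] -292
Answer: a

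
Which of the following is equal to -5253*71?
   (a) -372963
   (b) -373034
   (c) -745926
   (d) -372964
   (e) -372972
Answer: a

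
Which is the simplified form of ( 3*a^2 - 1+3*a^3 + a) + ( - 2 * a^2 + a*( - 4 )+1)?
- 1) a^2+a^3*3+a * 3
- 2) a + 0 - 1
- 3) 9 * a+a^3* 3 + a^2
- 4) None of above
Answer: 4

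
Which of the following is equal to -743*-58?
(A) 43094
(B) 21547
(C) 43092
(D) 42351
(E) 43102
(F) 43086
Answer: A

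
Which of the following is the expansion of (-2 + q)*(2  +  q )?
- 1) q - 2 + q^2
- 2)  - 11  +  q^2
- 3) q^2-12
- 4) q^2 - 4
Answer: 4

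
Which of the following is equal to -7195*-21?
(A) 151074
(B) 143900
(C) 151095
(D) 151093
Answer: C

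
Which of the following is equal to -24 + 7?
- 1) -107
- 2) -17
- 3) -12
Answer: 2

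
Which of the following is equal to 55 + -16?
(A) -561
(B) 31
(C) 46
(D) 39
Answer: D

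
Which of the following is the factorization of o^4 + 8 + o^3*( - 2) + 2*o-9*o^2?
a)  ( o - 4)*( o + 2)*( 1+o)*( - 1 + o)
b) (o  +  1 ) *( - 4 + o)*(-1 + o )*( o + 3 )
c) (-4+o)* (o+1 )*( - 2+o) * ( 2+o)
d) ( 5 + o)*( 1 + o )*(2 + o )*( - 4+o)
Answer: a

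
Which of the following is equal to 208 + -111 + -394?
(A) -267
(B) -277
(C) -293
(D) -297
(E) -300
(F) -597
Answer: D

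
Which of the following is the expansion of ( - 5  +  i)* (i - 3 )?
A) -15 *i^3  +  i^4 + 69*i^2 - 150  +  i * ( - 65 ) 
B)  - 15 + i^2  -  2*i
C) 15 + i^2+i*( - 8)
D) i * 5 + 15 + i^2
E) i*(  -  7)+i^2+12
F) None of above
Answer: C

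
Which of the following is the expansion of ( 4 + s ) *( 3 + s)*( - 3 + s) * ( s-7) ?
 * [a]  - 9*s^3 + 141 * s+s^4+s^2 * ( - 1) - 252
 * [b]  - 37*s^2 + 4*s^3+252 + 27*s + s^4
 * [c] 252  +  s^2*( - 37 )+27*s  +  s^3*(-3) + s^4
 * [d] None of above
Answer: c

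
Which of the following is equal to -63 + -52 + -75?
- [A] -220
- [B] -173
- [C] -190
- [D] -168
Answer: C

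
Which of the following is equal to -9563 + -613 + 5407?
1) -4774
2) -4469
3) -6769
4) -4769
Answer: 4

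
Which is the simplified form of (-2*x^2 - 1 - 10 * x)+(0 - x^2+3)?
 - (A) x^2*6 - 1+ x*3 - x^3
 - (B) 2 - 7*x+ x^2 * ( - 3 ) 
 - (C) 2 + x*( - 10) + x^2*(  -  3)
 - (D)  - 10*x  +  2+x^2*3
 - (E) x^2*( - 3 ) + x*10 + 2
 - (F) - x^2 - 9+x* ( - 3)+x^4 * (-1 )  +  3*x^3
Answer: C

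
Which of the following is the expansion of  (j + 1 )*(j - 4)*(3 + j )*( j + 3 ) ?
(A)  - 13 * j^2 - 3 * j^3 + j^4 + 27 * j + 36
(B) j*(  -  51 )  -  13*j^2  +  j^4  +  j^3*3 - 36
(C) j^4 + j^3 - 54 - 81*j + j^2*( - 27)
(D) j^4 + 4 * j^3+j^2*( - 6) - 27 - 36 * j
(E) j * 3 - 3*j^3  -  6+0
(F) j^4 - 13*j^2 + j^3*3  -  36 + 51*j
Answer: B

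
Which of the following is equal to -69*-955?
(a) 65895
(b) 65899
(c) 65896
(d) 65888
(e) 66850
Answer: a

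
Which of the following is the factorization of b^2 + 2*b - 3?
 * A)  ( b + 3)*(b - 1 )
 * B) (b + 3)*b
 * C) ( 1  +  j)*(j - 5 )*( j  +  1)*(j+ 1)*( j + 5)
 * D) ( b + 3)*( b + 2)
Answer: A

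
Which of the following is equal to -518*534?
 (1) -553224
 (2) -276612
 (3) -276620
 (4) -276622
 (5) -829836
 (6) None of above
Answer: 2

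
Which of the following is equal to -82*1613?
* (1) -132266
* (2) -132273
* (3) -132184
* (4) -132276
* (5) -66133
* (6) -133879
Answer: 1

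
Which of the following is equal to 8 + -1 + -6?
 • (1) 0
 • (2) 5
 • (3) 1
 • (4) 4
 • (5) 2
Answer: 3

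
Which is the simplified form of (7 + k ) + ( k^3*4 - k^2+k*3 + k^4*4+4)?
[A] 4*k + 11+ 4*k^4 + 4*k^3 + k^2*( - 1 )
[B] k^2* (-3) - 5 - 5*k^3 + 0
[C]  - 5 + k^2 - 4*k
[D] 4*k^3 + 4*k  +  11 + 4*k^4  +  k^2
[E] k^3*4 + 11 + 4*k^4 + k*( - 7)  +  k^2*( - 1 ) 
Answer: A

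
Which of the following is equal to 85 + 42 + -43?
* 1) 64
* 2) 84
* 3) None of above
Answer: 2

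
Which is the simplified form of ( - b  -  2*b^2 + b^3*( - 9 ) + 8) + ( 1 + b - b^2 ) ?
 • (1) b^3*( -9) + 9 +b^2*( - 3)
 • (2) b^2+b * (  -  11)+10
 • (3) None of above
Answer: 1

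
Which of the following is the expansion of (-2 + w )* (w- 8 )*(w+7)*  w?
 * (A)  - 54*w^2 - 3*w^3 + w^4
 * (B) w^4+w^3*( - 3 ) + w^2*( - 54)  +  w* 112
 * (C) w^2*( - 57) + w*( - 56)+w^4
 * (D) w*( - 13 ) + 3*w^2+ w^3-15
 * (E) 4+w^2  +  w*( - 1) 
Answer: B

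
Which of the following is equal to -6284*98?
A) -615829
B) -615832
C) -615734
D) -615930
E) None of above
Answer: B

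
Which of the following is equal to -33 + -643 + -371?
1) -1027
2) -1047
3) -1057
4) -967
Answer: 2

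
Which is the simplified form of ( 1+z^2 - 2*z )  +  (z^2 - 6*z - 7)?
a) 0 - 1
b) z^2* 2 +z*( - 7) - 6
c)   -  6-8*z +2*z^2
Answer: c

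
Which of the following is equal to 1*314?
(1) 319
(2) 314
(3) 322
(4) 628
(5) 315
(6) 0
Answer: 2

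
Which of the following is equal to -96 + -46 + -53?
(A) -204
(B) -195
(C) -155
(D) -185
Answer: B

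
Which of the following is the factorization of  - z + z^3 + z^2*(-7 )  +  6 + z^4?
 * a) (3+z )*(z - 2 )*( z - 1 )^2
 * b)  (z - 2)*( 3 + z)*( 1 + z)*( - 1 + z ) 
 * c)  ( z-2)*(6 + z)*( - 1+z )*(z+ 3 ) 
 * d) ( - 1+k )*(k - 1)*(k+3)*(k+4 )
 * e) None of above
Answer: b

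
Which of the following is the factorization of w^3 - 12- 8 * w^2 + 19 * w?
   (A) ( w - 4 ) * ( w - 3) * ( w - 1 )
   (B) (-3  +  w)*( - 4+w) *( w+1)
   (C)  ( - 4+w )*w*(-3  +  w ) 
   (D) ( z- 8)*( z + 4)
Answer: A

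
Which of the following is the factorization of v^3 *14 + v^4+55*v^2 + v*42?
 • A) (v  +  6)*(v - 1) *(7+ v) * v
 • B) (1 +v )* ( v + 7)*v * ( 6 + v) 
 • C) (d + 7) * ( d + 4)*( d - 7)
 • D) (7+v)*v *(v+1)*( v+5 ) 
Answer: B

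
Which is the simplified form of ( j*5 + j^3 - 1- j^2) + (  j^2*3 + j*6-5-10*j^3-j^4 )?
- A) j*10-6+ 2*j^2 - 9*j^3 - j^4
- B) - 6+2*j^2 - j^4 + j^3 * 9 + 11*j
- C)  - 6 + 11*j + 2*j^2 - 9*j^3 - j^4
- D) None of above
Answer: C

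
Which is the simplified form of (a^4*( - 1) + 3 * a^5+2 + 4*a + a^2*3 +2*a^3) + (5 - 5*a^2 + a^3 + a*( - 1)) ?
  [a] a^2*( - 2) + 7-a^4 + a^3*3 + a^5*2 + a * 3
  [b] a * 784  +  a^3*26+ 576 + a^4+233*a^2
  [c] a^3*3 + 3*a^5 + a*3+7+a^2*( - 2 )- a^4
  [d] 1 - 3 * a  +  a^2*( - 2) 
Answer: c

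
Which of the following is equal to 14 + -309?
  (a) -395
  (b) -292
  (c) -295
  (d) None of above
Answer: c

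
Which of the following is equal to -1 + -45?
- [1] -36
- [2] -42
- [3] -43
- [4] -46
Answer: 4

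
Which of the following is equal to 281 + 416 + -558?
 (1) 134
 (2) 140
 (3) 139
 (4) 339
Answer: 3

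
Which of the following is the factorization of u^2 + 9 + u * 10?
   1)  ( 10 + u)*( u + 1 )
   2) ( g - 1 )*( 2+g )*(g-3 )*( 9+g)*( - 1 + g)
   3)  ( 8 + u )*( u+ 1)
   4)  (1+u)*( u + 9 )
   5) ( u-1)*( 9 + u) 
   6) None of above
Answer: 4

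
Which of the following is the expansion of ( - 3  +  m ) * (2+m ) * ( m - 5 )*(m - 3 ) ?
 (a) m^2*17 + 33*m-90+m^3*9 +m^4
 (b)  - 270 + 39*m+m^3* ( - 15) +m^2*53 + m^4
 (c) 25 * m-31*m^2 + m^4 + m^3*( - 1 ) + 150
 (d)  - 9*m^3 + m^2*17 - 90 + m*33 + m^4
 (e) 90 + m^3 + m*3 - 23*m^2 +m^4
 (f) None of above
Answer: d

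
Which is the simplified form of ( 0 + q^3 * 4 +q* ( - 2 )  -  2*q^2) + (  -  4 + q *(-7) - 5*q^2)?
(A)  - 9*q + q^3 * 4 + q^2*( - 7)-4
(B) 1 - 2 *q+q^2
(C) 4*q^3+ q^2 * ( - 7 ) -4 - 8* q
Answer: A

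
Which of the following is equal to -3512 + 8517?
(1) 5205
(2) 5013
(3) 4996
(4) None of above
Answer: 4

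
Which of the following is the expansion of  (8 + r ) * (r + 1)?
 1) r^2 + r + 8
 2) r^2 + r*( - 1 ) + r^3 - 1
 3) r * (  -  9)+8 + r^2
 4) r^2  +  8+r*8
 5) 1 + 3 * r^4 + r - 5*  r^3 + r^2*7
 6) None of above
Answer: 6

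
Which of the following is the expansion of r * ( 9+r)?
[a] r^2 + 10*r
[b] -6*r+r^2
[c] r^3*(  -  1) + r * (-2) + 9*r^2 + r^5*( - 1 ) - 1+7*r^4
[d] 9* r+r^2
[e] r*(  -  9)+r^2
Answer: d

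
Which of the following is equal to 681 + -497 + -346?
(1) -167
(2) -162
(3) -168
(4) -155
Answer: 2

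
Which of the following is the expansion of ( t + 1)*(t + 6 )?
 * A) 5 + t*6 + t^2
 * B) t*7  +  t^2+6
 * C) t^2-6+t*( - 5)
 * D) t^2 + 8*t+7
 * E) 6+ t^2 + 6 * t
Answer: B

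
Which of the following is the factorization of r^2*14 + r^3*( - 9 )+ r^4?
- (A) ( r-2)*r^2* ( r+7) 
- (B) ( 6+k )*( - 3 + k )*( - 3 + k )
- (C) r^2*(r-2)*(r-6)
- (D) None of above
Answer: D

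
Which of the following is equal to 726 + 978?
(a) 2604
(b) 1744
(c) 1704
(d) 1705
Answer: c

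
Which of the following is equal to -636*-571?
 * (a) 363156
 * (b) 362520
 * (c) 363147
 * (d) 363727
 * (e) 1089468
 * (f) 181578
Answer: a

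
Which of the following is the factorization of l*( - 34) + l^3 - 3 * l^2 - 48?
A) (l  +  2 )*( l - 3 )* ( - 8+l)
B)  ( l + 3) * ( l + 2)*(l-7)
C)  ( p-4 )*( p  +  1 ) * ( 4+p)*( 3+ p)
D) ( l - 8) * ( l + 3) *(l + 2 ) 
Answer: D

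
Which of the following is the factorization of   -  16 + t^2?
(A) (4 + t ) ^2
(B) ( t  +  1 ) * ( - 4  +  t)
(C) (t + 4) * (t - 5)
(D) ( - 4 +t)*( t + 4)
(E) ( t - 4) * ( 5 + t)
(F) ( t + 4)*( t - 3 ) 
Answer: D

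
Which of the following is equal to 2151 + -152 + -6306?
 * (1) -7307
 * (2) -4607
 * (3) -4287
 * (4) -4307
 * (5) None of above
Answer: 4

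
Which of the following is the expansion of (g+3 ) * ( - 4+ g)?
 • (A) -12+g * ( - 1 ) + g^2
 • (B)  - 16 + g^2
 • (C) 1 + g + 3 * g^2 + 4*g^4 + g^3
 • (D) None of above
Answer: A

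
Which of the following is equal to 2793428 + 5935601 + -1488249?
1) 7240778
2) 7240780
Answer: 2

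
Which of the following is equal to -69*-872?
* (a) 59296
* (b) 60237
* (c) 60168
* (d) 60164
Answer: c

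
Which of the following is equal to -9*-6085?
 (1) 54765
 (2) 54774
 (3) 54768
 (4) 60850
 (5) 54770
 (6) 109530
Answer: 1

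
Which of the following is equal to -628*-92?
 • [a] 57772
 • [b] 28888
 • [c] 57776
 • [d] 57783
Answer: c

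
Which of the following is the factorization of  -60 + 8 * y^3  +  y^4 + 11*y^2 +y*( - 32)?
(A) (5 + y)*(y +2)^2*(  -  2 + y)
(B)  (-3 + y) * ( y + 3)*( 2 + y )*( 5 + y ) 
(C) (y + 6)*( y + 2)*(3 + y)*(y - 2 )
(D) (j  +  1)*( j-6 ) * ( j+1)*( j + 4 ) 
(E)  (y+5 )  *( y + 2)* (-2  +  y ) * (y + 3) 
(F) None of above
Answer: E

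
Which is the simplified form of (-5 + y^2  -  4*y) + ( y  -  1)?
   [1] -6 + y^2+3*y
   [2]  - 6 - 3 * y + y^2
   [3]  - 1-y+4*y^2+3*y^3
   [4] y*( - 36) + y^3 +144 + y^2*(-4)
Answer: 2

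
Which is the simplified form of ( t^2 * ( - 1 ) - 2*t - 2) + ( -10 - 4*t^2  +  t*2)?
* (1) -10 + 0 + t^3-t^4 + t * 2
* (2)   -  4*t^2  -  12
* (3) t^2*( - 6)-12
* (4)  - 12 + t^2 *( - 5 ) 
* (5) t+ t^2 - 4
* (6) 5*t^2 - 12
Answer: 4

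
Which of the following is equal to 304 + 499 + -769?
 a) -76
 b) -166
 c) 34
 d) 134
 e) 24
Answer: c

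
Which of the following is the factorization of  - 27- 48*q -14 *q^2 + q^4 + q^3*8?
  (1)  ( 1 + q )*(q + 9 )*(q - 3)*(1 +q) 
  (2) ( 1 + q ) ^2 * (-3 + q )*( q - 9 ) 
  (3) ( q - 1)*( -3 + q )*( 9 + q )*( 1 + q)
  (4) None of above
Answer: 1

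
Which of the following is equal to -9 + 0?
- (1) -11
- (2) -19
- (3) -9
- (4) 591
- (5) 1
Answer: 3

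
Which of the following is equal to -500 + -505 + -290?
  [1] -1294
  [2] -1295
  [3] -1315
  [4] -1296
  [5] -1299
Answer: 2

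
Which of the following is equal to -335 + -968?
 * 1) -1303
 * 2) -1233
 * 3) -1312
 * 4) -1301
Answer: 1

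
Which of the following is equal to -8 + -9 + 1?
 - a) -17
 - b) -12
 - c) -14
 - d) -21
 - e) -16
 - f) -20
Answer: e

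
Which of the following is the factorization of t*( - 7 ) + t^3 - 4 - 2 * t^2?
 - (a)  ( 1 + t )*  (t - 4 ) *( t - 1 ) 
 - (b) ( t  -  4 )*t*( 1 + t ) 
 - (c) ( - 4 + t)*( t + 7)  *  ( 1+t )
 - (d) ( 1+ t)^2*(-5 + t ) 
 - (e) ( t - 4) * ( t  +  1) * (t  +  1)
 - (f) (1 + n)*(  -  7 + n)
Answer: e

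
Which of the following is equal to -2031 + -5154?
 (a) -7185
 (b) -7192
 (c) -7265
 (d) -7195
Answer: a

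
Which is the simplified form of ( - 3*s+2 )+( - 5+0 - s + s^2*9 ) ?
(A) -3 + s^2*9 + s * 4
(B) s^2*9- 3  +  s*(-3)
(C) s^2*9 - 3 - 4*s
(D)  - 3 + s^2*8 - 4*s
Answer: C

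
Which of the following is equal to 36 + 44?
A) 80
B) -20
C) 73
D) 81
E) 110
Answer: A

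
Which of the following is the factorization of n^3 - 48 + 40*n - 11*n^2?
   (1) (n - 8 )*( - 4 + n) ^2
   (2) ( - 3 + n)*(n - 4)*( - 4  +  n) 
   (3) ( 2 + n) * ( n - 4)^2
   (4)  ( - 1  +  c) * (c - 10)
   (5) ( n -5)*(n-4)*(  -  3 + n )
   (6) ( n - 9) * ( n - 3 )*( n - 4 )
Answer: 2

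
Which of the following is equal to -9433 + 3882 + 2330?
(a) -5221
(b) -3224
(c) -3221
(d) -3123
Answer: c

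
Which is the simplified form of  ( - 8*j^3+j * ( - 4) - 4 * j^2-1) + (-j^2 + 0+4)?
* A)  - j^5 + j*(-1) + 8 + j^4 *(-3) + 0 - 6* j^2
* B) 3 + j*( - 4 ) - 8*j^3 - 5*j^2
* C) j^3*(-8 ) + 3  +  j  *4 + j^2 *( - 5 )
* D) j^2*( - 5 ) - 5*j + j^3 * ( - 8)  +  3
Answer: B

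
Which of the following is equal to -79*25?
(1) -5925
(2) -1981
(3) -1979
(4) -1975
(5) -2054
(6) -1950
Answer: 4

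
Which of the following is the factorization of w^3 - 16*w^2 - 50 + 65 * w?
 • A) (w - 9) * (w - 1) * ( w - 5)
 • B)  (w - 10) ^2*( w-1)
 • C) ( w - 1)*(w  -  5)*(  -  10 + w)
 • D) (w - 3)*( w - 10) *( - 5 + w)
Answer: C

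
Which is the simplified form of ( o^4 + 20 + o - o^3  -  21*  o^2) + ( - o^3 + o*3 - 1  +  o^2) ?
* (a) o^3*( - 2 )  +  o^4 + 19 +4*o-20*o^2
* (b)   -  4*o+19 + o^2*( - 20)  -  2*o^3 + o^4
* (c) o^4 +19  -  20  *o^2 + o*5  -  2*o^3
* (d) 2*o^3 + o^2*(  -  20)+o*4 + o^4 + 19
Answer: a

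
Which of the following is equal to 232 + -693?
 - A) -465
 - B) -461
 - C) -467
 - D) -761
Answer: B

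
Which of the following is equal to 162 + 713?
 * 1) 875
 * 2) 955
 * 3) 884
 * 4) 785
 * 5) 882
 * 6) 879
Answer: 1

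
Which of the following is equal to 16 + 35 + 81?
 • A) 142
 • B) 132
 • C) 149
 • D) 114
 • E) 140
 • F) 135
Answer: B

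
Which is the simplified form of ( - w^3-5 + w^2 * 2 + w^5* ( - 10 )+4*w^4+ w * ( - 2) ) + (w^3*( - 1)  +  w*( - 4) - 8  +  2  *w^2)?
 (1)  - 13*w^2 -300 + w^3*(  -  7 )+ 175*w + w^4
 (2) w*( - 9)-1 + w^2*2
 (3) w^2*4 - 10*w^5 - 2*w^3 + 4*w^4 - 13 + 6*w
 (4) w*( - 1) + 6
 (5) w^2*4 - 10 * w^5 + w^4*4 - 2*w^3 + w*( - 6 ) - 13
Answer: 5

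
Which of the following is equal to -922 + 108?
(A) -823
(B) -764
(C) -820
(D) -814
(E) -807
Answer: D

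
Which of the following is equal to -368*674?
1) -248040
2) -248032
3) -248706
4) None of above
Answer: 2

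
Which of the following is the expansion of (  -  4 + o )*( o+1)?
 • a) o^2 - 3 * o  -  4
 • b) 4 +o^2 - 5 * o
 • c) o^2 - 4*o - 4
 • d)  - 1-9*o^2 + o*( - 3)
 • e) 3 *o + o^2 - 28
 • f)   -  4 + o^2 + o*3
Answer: a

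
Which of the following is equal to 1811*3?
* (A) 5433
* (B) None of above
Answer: A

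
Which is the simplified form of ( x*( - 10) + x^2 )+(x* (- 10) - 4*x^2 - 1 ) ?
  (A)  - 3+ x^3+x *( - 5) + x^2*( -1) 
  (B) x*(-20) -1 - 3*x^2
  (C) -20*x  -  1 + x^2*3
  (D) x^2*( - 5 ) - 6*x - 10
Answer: B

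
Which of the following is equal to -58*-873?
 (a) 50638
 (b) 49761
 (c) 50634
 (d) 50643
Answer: c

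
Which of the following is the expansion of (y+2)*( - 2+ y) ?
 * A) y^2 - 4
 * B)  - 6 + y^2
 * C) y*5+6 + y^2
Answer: A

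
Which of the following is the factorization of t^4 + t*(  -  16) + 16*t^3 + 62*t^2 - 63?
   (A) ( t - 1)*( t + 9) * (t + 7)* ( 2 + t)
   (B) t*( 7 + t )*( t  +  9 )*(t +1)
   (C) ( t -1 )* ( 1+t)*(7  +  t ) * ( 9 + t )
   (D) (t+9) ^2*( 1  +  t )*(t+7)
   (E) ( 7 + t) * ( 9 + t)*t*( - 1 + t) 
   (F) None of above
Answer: C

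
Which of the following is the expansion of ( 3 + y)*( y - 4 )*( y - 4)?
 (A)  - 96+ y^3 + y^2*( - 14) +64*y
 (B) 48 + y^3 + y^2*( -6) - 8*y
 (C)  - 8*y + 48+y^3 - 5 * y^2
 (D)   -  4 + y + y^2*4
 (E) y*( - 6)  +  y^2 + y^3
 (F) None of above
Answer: C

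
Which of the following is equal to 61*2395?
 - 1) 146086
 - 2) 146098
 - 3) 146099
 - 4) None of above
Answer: 4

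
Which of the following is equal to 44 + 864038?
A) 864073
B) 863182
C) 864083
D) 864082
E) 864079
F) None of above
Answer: D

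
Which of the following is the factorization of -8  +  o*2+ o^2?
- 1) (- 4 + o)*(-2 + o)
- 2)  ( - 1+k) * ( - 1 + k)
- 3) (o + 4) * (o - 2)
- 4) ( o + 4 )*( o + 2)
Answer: 3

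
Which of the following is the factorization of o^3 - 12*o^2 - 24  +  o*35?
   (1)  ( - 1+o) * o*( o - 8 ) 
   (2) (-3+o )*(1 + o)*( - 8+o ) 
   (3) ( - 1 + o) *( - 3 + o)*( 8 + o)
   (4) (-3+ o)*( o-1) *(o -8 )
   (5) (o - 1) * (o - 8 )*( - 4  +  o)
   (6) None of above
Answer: 4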